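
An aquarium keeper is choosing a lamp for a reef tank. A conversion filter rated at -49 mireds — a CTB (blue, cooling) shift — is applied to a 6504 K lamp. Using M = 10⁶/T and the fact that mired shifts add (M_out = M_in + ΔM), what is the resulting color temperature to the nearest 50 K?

M_in = 10⁶/6504 = 153.75 mireds.
M_out = 153.75 + (-49) = 104.75 mireds.
T_out = 10⁶/104.75 = 9546.4 K → 9550 K.

9550 K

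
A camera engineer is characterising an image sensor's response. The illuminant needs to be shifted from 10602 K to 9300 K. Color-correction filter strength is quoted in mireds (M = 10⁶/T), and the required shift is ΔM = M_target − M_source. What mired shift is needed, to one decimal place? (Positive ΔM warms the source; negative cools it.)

M_source = 10⁶/10602 = 94.322; M_target = 10⁶/9300 = 107.527.
ΔM = 107.527 − 94.322 = 13.205 → +13.2 mireds, a warming shift.

+13.2 mireds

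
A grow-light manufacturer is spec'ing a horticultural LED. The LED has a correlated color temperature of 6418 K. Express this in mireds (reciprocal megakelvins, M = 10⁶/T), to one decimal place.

155.8 mireds

M = 10⁶ / 6418 = 155.812 → 155.8 mireds.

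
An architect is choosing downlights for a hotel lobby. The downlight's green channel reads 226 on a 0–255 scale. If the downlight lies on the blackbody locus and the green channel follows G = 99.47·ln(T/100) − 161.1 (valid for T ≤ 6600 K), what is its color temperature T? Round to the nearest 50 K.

ln t = (226 + 161.1) / 99.47 = 3.8916.
t = e^3.8916 = 48.990.
T = 100·t = 4899 K → 4900 K to the nearest 50 K.

4900 K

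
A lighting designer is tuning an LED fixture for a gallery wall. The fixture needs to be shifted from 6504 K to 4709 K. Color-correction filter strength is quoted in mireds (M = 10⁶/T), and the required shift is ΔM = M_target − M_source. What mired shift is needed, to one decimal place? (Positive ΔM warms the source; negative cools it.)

M_source = 10⁶/6504 = 153.752; M_target = 10⁶/4709 = 212.359.
ΔM = 212.359 − 153.752 = 58.608 → +58.6 mireds, a warming shift.

+58.6 mireds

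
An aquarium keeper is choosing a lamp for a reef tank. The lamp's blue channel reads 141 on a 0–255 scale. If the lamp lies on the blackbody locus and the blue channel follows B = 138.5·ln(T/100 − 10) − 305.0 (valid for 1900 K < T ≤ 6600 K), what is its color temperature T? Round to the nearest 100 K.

ln(t − 10) = (141 + 305.0) / 138.5 = 3.2202.
t − 10 = e^3.2202 = 25.034, so t = 35.034.
T = 100·t = 3503 K → 3500 K to the nearest 100 K.

3500 K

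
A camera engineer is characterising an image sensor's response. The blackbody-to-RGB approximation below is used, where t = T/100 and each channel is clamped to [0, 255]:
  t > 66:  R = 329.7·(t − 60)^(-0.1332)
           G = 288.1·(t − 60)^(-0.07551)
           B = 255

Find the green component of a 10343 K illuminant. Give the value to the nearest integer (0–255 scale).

217

t = 10343/100 = 103.43; the t > 66 branch applies.
G = 288.1·(103.43 − 60)^(-0.07551) = 288.1·43.43^(-0.07551) = 288.1·0.75220 = 216.707.
Rounded: 217.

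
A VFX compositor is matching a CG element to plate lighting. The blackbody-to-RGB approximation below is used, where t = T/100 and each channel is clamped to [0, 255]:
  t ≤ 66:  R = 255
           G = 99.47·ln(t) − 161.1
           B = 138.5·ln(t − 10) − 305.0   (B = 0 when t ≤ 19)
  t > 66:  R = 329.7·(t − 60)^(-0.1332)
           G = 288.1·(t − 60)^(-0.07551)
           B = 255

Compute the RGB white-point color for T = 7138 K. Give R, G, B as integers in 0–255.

t = 7138/100 = 71.38; the t > 66 branch applies.
R = 329.7·(71.38 − 60)^(-0.1332) = 329.7·11.38^(-0.1332) = 329.7·0.72331 = 238.474.
G = 288.1·(71.38 − 60)^(-0.07551) = 288.1·11.38^(-0.07551) = 288.1·0.83224 = 239.770.
B = 255 by definition for t > 66.
Rounded: (238, 240, 255).

R=238, G=240, B=255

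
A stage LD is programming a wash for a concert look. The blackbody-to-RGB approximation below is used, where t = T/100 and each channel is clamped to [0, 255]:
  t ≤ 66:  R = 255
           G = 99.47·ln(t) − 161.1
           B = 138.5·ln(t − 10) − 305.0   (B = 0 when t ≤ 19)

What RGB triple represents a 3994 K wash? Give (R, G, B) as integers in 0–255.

t = 3994/100 = 39.94; the t ≤ 66 branch applies.
R = 255 by definition for t ≤ 66.
G = 99.47·ln 39.94 − 161.1 = 99.47·3.6874 − 161.1 = 205.684.
B = 138.5·ln(39.94 − 10) − 305.0 = 138.5·ln 29.94 − 305.0 = 138.5·3.3992 − 305.0 = 165.789.
Rounded: (255, 206, 166).

(255, 206, 166)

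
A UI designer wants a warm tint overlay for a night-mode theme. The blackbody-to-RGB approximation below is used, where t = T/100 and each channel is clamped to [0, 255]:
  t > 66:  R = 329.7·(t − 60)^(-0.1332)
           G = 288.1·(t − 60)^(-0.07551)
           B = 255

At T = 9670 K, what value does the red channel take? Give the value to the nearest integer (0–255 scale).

t = 9670/100 = 96.7; the t > 66 branch applies.
R = 329.7·(96.7 − 60)^(-0.1332) = 329.7·36.7^(-0.1332) = 329.7·0.61885 = 204.035.
Rounded: 204.

204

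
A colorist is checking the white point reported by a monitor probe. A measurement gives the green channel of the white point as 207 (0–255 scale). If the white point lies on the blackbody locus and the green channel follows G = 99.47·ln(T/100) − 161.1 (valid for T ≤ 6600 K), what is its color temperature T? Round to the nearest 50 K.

4050 K

ln t = (207 + 161.1) / 99.47 = 3.7006.
t = e^3.7006 = 40.472.
T = 100·t = 4047 K → 4050 K to the nearest 50 K.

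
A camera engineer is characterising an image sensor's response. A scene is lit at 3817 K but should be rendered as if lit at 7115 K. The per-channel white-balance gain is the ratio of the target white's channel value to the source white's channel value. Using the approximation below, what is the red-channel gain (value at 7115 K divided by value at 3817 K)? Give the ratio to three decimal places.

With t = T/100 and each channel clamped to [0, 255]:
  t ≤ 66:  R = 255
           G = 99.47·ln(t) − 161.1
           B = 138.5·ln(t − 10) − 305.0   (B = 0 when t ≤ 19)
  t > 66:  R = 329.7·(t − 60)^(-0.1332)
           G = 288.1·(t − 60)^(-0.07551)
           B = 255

At 3817 K (t = 38.17):
  R = 255 by definition for t ≤ 66.
At 7115 K (t = 71.15):
  R = 329.7·(71.15 − 60)^(-0.1332) = 329.7·11.15^(-0.1332) = 329.7·0.72528 = 239.123.
Gain = 239.123 / 255.000 = 0.9377 → 0.938.

0.938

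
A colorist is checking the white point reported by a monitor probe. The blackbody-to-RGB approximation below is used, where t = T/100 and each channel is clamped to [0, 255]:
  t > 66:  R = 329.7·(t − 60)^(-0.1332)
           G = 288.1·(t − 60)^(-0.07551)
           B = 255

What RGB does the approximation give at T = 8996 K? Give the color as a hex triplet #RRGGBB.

#D2DFFF

t = 8996/100 = 89.96; the t > 66 branch applies.
R = 329.7·(89.96 − 60)^(-0.1332) = 329.7·29.96^(-0.1332) = 329.7·0.63581 = 209.625.
G = 288.1·(89.96 − 60)^(-0.07551) = 288.1·29.96^(-0.07551) = 288.1·0.77358 = 222.869.
B = 255 by definition for t > 66.
Rounded: (210, 223, 255).
In hex: #D2DFFF.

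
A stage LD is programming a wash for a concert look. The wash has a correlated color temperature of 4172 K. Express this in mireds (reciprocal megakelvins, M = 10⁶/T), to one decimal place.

M = 10⁶ / 4172 = 239.693 → 239.7 mireds.

239.7 mireds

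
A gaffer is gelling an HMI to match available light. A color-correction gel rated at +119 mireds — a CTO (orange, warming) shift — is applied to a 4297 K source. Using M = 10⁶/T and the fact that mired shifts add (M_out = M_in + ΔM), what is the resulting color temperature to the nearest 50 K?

2850 K

M_in = 10⁶/4297 = 232.72 mireds.
M_out = 232.72 + (+119) = 351.72 mireds.
T_out = 10⁶/351.72 = 2843.2 K → 2850 K.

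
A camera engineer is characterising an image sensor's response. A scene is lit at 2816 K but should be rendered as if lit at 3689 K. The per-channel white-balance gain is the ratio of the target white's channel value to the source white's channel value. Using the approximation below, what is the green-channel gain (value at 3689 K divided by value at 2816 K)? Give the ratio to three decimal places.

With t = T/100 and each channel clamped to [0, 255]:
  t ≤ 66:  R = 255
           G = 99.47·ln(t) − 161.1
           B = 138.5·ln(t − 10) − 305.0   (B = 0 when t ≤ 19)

1.157

At 2816 K (t = 28.16):
  G = 99.47·ln 28.16 − 161.1 = 99.47·3.3379 − 161.1 = 170.921.
At 3689 K (t = 36.89):
  G = 99.47·ln 36.89 − 161.1 = 99.47·3.6079 − 161.1 = 197.782.
Gain = 197.782 / 170.921 = 1.1572 → 1.157.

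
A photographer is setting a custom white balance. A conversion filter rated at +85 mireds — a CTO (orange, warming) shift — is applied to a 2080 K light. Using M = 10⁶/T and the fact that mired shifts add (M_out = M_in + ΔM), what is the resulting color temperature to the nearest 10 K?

1770 K

M_in = 10⁶/2080 = 480.77 mireds.
M_out = 480.77 + (+85) = 565.77 mireds.
T_out = 10⁶/565.77 = 1767.5 K → 1770 K.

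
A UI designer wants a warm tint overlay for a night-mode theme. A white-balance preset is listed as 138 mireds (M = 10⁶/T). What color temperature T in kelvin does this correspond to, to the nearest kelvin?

T = 10⁶ / 138 = 7246.38 K → 7246 K.

7246 K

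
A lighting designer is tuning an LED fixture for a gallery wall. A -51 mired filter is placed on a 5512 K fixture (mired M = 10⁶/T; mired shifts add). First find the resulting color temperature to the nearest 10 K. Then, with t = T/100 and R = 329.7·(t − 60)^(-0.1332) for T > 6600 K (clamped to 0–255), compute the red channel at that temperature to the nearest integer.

227

M_in = 10⁶/5512 = 181.42; M_out = 181.42 + (-51) = 130.42.
T_out = 10⁶/130.42 = 7667.4 K → 7670 K; t = 76.7.
R = 329.7·(76.7 − 60)^(-0.1332) = 329.7·16.7^(-0.1332) = 329.7·0.68728 = 226.596.
Rounded: 227.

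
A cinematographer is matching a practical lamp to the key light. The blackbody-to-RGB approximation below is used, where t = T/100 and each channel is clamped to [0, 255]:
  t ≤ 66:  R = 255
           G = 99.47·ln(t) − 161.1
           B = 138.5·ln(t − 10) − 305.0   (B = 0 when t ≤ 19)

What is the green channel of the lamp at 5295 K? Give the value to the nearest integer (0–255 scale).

t = 5295/100 = 52.95; the t ≤ 66 branch applies.
G = 99.47·ln 52.95 − 161.1 = 99.47·3.9693 − 161.1 = 233.731.
Rounded: 234.

234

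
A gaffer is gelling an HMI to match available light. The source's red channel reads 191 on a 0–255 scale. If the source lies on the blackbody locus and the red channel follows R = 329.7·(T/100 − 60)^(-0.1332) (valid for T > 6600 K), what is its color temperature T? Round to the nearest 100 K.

(t − 60)^(-0.1332) = 191/329.7 = 0.57931.
t − 60 = 0.57931^(1/-0.1332) = 0.57931^(-7.508) = 60.245, so t = 120.245.
T = 100·t = 12025 K → 12000 K to the nearest 100 K.

12000 K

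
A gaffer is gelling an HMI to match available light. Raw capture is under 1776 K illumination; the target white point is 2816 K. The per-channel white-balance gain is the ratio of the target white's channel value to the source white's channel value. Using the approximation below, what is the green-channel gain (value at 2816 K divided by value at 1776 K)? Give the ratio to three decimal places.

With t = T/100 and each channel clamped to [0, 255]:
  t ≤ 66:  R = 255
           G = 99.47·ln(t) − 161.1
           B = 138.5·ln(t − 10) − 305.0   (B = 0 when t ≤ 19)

1.367

At 1776 K (t = 17.76):
  G = 99.47·ln 17.76 − 161.1 = 99.47·2.8769 − 161.1 = 125.070.
At 2816 K (t = 28.16):
  G = 99.47·ln 28.16 − 161.1 = 99.47·3.3379 − 161.1 = 170.921.
Gain = 170.921 / 125.070 = 1.3666 → 1.367.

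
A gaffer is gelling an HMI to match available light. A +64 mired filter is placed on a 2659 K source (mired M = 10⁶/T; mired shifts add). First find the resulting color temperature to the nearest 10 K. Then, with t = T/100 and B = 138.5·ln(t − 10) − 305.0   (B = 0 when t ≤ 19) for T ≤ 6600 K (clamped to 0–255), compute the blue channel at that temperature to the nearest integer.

47

M_in = 10⁶/2659 = 376.08; M_out = 376.08 + (+64) = 440.08.
T_out = 10⁶/440.08 = 2272.3 K → 2270 K; t = 22.7.
B = 138.5·ln(22.7 − 10) − 305.0 = 138.5·ln 12.7 − 305.0 = 138.5·2.5416 − 305.0 = 47.012.
Rounded: 47.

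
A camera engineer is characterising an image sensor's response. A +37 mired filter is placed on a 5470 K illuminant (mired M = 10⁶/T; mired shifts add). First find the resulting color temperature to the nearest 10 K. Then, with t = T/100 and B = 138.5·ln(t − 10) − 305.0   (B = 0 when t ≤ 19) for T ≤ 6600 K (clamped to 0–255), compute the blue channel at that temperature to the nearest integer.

189

M_in = 10⁶/5470 = 182.82; M_out = 182.82 + (+37) = 219.82.
T_out = 10⁶/219.82 = 4549.3 K → 4550 K; t = 45.5.
B = 138.5·ln(45.5 − 10) − 305.0 = 138.5·ln 35.5 − 305.0 = 138.5·3.5695 − 305.0 = 189.380.
Rounded: 189.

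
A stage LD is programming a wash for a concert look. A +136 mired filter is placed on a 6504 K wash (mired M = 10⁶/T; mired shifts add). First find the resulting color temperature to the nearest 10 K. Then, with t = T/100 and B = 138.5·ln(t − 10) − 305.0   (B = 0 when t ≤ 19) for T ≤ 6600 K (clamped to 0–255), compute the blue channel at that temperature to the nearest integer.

138

M_in = 10⁶/6504 = 153.75; M_out = 153.75 + (+136) = 289.75.
T_out = 10⁶/289.75 = 3451.2 K → 3450 K; t = 34.5.
B = 138.5·ln(34.5 − 10) − 305.0 = 138.5·ln 24.5 − 305.0 = 138.5·3.1987 − 305.0 = 138.016.
Rounded: 138.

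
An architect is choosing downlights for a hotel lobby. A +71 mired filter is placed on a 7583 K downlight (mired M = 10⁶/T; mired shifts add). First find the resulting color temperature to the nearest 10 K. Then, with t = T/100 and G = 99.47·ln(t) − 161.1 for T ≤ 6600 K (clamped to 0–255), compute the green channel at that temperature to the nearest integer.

227

M_in = 10⁶/7583 = 131.87; M_out = 131.87 + (+71) = 202.87.
T_out = 10⁶/202.87 = 4929.2 K → 4930 K; t = 49.3.
G = 99.47·ln 49.3 − 161.1 = 99.47·3.8979 − 161.1 = 226.627.
Rounded: 227.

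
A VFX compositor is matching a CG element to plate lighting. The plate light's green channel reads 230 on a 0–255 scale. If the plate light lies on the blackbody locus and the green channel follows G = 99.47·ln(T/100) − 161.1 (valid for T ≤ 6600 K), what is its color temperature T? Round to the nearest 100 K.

5100 K

ln t = (230 + 161.1) / 99.47 = 3.9318.
t = e^3.9318 = 51.001.
T = 100·t = 5100 K → 5100 K to the nearest 100 K.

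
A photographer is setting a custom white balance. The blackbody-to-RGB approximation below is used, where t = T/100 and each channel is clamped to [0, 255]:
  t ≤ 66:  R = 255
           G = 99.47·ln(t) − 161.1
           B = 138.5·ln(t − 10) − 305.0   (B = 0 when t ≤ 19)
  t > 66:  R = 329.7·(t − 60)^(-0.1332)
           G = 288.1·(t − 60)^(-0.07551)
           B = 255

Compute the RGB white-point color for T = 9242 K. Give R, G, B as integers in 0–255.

R=207, G=222, B=255

t = 9242/100 = 92.42; the t > 66 branch applies.
R = 329.7·(92.42 − 60)^(-0.1332) = 329.7·32.42^(-0.1332) = 329.7·0.62916 = 207.433.
G = 288.1·(92.42 − 60)^(-0.07551) = 288.1·32.42^(-0.07551) = 288.1·0.76899 = 221.545.
B = 255 by definition for t > 66.
Rounded: (207, 222, 255).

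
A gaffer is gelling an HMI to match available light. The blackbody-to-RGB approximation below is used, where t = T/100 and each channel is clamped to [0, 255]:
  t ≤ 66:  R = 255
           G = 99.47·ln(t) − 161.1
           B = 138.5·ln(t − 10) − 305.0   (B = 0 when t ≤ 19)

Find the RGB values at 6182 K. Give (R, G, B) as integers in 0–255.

(255, 249, 242)

t = 6182/100 = 61.82; the t ≤ 66 branch applies.
R = 255 by definition for t ≤ 66.
G = 99.47·ln 61.82 − 161.1 = 99.47·4.1242 − 161.1 = 249.137.
B = 138.5·ln(61.82 − 10) − 305.0 = 138.5·ln 51.82 − 305.0 = 138.5·3.9478 − 305.0 = 241.767.
Rounded: (255, 249, 242).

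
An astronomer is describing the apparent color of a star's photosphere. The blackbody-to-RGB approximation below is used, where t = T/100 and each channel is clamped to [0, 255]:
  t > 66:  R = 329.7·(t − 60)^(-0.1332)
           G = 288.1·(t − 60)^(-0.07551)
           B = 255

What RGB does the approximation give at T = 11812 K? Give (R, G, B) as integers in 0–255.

t = 11812/100 = 118.12; the t > 66 branch applies.
R = 329.7·(118.12 − 60)^(-0.1332) = 329.7·58.12^(-0.1332) = 329.7·0.58209 = 191.916.
G = 288.1·(118.12 − 60)^(-0.07551) = 288.1·58.12^(-0.07551) = 288.1·0.73583 = 211.992.
B = 255 by definition for t > 66.
Rounded: (192, 212, 255).

(192, 212, 255)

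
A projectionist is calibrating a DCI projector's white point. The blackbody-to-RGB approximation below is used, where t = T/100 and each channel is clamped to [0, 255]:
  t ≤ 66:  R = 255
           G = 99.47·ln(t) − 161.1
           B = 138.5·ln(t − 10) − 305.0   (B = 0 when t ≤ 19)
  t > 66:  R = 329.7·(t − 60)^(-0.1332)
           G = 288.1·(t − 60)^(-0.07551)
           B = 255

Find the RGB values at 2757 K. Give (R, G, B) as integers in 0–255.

t = 2757/100 = 27.57; the t ≤ 66 branch applies.
R = 255 by definition for t ≤ 66.
G = 99.47·ln 27.57 − 161.1 = 99.47·3.3167 − 161.1 = 168.815.
B = 138.5·ln(27.57 − 10) − 305.0 = 138.5·ln 17.57 − 305.0 = 138.5·2.8662 − 305.0 = 91.968.
Rounded: (255, 169, 92).

(255, 169, 92)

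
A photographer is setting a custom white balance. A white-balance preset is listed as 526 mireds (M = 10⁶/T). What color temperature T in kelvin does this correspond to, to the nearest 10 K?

1900 K

T = 10⁶ / 526 = 1901.14 K → 1900 K.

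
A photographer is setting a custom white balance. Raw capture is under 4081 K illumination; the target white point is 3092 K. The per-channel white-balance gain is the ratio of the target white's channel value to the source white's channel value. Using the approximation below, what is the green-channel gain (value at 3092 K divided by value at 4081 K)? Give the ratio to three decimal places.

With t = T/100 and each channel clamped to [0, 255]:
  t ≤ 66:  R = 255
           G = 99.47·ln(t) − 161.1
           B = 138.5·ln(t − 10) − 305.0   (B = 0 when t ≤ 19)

At 4081 K (t = 40.81):
  G = 99.47·ln 40.81 − 161.1 = 99.47·3.7089 − 161.1 = 207.827.
At 3092 K (t = 30.92):
  G = 99.47·ln 30.92 − 161.1 = 99.47·3.4314 − 161.1 = 180.222.
Gain = 180.222 / 207.827 = 0.8672 → 0.867.

0.867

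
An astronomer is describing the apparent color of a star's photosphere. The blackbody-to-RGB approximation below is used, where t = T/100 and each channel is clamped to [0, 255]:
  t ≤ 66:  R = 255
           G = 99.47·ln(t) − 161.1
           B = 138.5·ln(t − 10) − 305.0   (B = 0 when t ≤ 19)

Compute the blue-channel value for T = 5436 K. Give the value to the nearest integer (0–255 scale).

220

t = 5436/100 = 54.36; the t ≤ 66 branch applies.
B = 138.5·ln(54.36 − 10) − 305.0 = 138.5·ln 44.36 − 305.0 = 138.5·3.7923 − 305.0 = 220.239.
Rounded: 220.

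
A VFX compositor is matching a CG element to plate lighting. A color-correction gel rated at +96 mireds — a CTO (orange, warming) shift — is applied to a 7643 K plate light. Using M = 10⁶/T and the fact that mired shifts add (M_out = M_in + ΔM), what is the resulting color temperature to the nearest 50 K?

4400 K

M_in = 10⁶/7643 = 130.84 mireds.
M_out = 130.84 + (+96) = 226.84 mireds.
T_out = 10⁶/226.84 = 4408.4 K → 4400 K.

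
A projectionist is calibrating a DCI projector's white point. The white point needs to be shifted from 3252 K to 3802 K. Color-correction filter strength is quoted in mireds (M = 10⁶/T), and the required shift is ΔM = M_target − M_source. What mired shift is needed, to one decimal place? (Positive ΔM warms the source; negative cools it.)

M_source = 10⁶/3252 = 307.503; M_target = 10⁶/3802 = 263.019.
ΔM = 263.019 − 307.503 = -44.484 → -44.5 mireds, a cooling shift.

-44.5 mireds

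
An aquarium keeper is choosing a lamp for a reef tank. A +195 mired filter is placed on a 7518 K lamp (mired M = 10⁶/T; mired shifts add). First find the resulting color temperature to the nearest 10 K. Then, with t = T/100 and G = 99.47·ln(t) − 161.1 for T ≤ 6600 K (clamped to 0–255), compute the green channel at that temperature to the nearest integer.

179

M_in = 10⁶/7518 = 133.01; M_out = 133.01 + (+195) = 328.01.
T_out = 10⁶/328.01 = 3048.6 K → 3050 K; t = 30.5.
G = 99.47·ln 30.5 − 161.1 = 99.47·3.4177 − 161.1 = 178.861.
Rounded: 179.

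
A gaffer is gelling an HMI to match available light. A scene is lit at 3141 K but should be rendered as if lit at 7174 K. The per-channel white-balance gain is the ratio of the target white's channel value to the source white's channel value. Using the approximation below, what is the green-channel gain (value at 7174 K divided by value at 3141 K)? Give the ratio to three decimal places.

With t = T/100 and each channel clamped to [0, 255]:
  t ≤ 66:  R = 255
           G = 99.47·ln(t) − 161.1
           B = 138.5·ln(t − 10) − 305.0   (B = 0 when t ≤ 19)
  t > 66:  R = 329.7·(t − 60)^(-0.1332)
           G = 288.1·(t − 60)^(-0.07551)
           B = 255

1.316

At 3141 K (t = 31.41):
  G = 99.47·ln 31.41 − 161.1 = 99.47·3.4471 − 161.1 = 181.786.
At 7174 K (t = 71.74):
  G = 288.1·(71.74 − 60)^(-0.07551) = 288.1·11.74^(-0.07551) = 288.1·0.83029 = 239.206.
Gain = 239.206 / 181.786 = 1.3159 → 1.316.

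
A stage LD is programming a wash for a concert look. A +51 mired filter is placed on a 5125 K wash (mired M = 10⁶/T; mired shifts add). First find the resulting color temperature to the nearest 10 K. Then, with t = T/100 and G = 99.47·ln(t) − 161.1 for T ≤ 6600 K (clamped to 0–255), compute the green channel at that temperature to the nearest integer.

M_in = 10⁶/5125 = 195.12; M_out = 195.12 + (+51) = 246.12.
T_out = 10⁶/246.12 = 4063.0 K → 4060 K; t = 40.6.
G = 99.47·ln 40.6 − 161.1 = 99.47·3.7038 − 161.1 = 207.314.
Rounded: 207.

207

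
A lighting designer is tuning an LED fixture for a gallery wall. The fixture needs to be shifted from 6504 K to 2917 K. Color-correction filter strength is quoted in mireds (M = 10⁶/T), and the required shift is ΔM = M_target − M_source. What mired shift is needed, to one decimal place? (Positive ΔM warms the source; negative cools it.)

M_source = 10⁶/6504 = 153.752; M_target = 10⁶/2917 = 342.818.
ΔM = 342.818 − 153.752 = 189.066 → +189.1 mireds, a warming shift.

+189.1 mireds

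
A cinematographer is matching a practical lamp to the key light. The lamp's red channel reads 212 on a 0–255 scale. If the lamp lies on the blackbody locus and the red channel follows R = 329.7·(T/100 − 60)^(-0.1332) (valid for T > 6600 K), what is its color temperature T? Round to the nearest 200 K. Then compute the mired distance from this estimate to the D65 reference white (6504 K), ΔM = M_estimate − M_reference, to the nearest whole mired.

(t − 60)^(-0.1332) = 212/329.7 = 0.64301.
t − 60 = 0.64301^(1/-0.1332) = 0.64301^(-7.508) = 27.530, so t = 87.530.
T = 100·t = 8753 K → 8800 K to the nearest 200 K.
M_estimate = 10⁶/8800 = 113.64; M_reference = 10⁶/6504 = 153.75.
ΔM = 113.64 − 153.75 = -40.12 → -40 mireds.

-40 mireds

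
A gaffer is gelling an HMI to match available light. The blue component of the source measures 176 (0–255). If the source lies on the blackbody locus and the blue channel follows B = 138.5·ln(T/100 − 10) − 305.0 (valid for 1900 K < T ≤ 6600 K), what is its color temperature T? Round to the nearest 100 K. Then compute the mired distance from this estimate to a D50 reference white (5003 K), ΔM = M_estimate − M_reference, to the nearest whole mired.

+38 mireds

ln(t − 10) = (176 + 305.0) / 138.5 = 3.4729.
t − 10 = e^3.4729 = 32.231, so t = 42.231.
T = 100·t = 4223 K → 4200 K to the nearest 100 K.
M_estimate = 10⁶/4200 = 238.10; M_reference = 10⁶/5003 = 199.88.
ΔM = 238.10 − 199.88 = 38.22 → +38 mireds.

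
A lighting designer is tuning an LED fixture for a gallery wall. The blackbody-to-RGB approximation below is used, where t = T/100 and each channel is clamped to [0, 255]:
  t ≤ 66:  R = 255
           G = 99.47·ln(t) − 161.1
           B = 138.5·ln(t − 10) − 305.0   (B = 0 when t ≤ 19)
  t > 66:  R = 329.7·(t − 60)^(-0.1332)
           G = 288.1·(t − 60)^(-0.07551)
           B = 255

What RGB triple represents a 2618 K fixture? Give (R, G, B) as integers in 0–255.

(255, 164, 81)

t = 2618/100 = 26.18; the t ≤ 66 branch applies.
R = 255 by definition for t ≤ 66.
G = 99.47·ln 26.18 − 161.1 = 99.47·3.2650 − 161.1 = 163.669.
B = 138.5·ln(26.18 − 10) − 305.0 = 138.5·ln 16.18 − 305.0 = 138.5·2.7838 − 305.0 = 80.553.
Rounded: (255, 164, 81).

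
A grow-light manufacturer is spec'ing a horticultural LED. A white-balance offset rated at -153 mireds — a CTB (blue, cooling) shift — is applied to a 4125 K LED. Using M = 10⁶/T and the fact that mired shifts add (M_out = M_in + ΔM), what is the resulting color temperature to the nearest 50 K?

11200 K

M_in = 10⁶/4125 = 242.42 mireds.
M_out = 242.42 + (-153) = 89.42 mireds.
T_out = 10⁶/89.42 = 11182.6 K → 11200 K.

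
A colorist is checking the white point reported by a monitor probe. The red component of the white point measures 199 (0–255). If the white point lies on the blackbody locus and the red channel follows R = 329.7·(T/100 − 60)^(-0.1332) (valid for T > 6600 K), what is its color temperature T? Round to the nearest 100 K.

(t − 60)^(-0.1332) = 199/329.7 = 0.60358.
t − 60 = 0.60358^(1/-0.1332) = 0.60358^(-7.508) = 44.273, so t = 104.273.
T = 100·t = 10427 K → 10400 K to the nearest 100 K.

10400 K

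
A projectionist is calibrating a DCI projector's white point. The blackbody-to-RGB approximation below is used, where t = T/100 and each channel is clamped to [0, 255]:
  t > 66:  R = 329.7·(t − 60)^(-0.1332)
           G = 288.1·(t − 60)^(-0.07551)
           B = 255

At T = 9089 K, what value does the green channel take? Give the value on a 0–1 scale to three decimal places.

0.872

t = 9089/100 = 90.89; the t > 66 branch applies.
G = 288.1·(90.89 − 60)^(-0.07551) = 288.1·30.89^(-0.07551) = 288.1·0.77180 = 222.355.
On a 0–1 scale: 222.355/255 = 0.8720 → 0.872.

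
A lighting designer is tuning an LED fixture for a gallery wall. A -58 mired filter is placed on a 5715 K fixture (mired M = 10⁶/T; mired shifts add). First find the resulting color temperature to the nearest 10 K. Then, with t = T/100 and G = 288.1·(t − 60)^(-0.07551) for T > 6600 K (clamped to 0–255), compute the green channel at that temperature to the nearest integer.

226

M_in = 10⁶/5715 = 174.98; M_out = 174.98 + (-58) = 116.98.
T_out = 10⁶/116.98 = 8548.6 K → 8550 K; t = 85.5.
G = 288.1·(85.5 − 60)^(-0.07551) = 288.1·25.5^(-0.07551) = 288.1·0.78305 = 225.598.
Rounded: 226.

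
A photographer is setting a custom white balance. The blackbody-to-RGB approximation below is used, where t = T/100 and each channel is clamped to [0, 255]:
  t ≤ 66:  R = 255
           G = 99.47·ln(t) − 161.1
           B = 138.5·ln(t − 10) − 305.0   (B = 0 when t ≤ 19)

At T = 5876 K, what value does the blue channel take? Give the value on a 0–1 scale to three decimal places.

0.915

t = 5876/100 = 58.76; the t ≤ 66 branch applies.
B = 138.5·ln(58.76 − 10) − 305.0 = 138.5·ln 48.76 − 305.0 = 138.5·3.8869 − 305.0 = 233.337.
On a 0–1 scale: 233.337/255 = 0.9150 → 0.915.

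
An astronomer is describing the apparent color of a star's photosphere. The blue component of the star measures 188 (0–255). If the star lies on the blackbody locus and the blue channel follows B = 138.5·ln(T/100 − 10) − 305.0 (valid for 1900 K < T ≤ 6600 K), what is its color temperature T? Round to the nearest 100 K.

ln(t − 10) = (188 + 305.0) / 138.5 = 3.5596.
t − 10 = e^3.5596 = 35.148, so t = 45.148.
T = 100·t = 4515 K → 4500 K to the nearest 100 K.

4500 K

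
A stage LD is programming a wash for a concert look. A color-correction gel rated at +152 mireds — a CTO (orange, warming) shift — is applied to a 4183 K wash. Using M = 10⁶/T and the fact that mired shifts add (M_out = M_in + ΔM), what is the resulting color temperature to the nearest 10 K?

2560 K

M_in = 10⁶/4183 = 239.06 mireds.
M_out = 239.06 + (+152) = 391.06 mireds.
T_out = 10⁶/391.06 = 2557.1 K → 2560 K.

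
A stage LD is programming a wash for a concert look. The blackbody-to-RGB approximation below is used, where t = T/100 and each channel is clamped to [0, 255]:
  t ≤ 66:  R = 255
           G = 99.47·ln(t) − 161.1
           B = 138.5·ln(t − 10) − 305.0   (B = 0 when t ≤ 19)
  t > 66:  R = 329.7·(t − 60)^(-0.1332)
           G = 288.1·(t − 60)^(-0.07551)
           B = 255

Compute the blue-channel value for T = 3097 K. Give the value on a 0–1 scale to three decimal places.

0.457

t = 3097/100 = 30.97; the t ≤ 66 branch applies.
B = 138.5·ln(30.97 − 10) − 305.0 = 138.5·ln 20.97 − 305.0 = 138.5·3.0431 − 305.0 = 116.468.
On a 0–1 scale: 116.468/255 = 0.4567 → 0.457.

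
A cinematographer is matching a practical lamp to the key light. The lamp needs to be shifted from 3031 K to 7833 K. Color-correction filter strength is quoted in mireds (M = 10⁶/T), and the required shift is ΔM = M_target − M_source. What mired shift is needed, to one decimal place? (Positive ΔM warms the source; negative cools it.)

-202.3 mireds

M_source = 10⁶/3031 = 329.924; M_target = 10⁶/7833 = 127.665.
ΔM = 127.665 − 329.924 = -202.259 → -202.3 mireds, a cooling shift.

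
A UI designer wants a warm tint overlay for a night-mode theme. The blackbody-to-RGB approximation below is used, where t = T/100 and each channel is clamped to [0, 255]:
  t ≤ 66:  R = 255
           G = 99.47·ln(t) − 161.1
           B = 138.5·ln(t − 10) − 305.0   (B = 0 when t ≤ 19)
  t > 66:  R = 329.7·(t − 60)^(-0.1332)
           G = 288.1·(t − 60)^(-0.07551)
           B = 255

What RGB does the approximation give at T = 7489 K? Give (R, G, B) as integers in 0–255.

t = 7489/100 = 74.89; the t > 66 branch applies.
R = 329.7·(74.89 − 60)^(-0.1332) = 329.7·14.89^(-0.1332) = 329.7·0.69786 = 230.086.
G = 288.1·(74.89 − 60)^(-0.07551) = 288.1·14.89^(-0.07551) = 288.1·0.81552 = 234.951.
B = 255 by definition for t > 66.
Rounded: (230, 235, 255).

(230, 235, 255)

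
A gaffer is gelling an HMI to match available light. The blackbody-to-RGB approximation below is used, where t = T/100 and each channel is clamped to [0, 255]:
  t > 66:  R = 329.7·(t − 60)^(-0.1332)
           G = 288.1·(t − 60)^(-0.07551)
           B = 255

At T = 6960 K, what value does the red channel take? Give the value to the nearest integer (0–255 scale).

t = 6960/100 = 69.6; the t > 66 branch applies.
R = 329.7·(69.6 − 60)^(-0.1332) = 329.7·9.6^(-0.1332) = 329.7·0.73988 = 243.939.
Rounded: 244.

244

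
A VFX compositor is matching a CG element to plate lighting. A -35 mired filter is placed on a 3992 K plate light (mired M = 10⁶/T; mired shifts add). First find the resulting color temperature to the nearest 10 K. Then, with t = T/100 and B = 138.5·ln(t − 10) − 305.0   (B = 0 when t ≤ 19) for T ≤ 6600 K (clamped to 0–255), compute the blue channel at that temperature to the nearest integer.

193

M_in = 10⁶/3992 = 250.50; M_out = 250.50 + (-35) = 215.50.
T_out = 10⁶/215.50 = 4640.3 K → 4640 K; t = 46.4.
B = 138.5·ln(46.4 − 10) − 305.0 = 138.5·ln 36.4 − 305.0 = 138.5·3.5946 − 305.0 = 192.848.
Rounded: 193.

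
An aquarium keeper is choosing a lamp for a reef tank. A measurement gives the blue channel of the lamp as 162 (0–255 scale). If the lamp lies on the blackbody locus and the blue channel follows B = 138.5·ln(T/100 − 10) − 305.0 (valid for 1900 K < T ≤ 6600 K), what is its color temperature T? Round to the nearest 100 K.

3900 K

ln(t − 10) = (162 + 305.0) / 138.5 = 3.3718.
t − 10 = e^3.3718 = 29.132, so t = 39.132.
T = 100·t = 3913 K → 3900 K to the nearest 100 K.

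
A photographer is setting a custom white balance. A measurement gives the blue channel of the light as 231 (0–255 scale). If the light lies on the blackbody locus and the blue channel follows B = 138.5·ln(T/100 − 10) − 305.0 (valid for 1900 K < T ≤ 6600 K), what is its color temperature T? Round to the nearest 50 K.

5800 K

ln(t − 10) = (231 + 305.0) / 138.5 = 3.8700.
t − 10 = e^3.8700 = 47.944, so t = 57.944.
T = 100·t = 5794 K → 5800 K to the nearest 50 K.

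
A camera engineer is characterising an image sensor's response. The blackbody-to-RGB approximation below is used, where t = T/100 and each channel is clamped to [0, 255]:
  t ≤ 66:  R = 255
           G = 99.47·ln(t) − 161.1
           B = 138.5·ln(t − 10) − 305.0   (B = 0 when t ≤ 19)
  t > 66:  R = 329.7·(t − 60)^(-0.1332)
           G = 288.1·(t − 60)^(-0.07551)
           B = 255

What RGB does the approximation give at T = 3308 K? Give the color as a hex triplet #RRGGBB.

t = 3308/100 = 33.08; the t ≤ 66 branch applies.
R = 255 by definition for t ≤ 66.
G = 99.47·ln 33.08 − 161.1 = 99.47·3.4989 − 161.1 = 186.938.
B = 138.5·ln(33.08 − 10) − 305.0 = 138.5·ln 23.08 − 305.0 = 138.5·3.1390 − 305.0 = 129.747.
Rounded: (255, 187, 130).
In hex: #FFBB82.

#FFBB82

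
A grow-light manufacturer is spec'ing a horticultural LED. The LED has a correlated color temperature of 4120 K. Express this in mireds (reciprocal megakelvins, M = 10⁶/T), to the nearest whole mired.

M = 10⁶ / 4120 = 242.718 → 243 mireds.

243 mireds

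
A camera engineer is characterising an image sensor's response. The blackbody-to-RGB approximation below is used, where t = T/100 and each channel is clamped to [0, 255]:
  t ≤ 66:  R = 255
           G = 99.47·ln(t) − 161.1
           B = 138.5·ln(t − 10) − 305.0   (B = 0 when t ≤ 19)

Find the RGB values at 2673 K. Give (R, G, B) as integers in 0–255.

t = 2673/100 = 26.73; the t ≤ 66 branch applies.
R = 255 by definition for t ≤ 66.
G = 99.47·ln 26.73 − 161.1 = 99.47·3.2858 − 161.1 = 165.737.
B = 138.5·ln(26.73 − 10) − 305.0 = 138.5·ln 16.73 − 305.0 = 138.5·2.8172 − 305.0 = 85.183.
Rounded: (255, 166, 85).

(255, 166, 85)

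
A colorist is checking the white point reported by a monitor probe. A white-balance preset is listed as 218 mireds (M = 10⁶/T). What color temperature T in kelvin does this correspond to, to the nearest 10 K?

4590 K

T = 10⁶ / 218 = 4587.16 K → 4590 K.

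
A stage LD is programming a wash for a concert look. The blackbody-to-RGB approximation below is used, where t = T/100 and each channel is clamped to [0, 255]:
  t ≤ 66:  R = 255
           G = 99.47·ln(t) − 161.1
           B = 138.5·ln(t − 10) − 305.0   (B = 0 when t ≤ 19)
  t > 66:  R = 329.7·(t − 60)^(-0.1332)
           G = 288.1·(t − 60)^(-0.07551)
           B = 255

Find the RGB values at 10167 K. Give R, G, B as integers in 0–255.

t = 10167/100 = 101.67; the t > 66 branch applies.
R = 329.7·(101.67 − 60)^(-0.1332) = 329.7·41.67^(-0.1332) = 329.7·0.60847 = 200.613.
G = 288.1·(101.67 − 60)^(-0.07551) = 288.1·41.67^(-0.07551) = 288.1·0.75455 = 217.385.
B = 255 by definition for t > 66.
Rounded: (201, 217, 255).

R=201, G=217, B=255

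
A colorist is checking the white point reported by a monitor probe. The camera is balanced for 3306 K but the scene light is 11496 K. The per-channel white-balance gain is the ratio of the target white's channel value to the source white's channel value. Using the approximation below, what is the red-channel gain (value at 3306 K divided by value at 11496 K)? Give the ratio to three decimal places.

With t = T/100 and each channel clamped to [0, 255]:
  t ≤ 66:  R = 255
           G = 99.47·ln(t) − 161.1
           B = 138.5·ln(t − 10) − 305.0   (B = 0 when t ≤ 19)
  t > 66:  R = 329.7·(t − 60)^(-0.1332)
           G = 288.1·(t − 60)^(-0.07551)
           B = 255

1.319

At 11496 K (t = 114.96):
  R = 329.7·(114.96 − 60)^(-0.1332) = 329.7·54.96^(-0.1332) = 329.7·0.58644 = 193.350.
At 3306 K (t = 33.06):
  R = 255 by definition for t ≤ 66.
Gain = 255.000 / 193.350 = 1.3189 → 1.319.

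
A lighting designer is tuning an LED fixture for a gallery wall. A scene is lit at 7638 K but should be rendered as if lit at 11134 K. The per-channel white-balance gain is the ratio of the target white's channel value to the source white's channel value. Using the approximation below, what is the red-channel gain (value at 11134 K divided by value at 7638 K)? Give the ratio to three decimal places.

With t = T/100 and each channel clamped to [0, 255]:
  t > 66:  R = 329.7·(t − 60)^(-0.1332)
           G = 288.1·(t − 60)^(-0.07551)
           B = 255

0.859

At 7638 K (t = 76.38):
  R = 329.7·(76.38 − 60)^(-0.1332) = 329.7·16.38^(-0.1332) = 329.7·0.68905 = 227.181.
At 11134 K (t = 111.34):
  R = 329.7·(111.34 − 60)^(-0.1332) = 329.7·51.34^(-0.1332) = 329.7·0.59179 = 195.113.
Gain = 195.113 / 227.181 = 0.8588 → 0.859.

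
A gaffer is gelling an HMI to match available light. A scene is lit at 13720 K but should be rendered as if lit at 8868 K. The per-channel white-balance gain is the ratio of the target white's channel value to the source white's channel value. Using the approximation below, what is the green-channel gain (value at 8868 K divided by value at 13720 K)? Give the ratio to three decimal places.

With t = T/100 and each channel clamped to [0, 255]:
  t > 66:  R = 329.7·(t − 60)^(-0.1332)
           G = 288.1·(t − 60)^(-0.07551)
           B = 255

At 13720 K (t = 137.2):
  G = 288.1·(137.2 − 60)^(-0.07551) = 288.1·77.2^(-0.07551) = 288.1·0.72022 = 207.496.
At 8868 K (t = 88.68):
  G = 288.1·(88.68 − 60)^(-0.07551) = 288.1·28.68^(-0.07551) = 288.1·0.77614 = 223.605.
Gain = 223.605 / 207.496 = 1.0776 → 1.078.

1.078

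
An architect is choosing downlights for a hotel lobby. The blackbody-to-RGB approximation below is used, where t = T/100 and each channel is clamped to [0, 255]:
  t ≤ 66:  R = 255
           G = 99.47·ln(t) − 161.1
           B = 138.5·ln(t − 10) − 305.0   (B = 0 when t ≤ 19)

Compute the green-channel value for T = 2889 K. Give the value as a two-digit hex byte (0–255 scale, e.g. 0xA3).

t = 2889/100 = 28.89; the t ≤ 66 branch applies.
G = 99.47·ln 28.89 − 161.1 = 99.47·3.3635 − 161.1 = 173.467.
Rounded: 173; in hex, 0xAD.

0xAD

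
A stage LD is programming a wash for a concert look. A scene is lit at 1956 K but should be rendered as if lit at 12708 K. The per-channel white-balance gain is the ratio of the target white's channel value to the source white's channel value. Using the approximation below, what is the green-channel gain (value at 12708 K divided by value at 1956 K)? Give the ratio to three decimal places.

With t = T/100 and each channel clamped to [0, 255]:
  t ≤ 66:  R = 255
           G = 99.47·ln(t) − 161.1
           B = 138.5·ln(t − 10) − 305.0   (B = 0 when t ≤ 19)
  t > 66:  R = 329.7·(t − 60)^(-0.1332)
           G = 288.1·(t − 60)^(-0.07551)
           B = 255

At 1956 K (t = 19.56):
  G = 99.47·ln 19.56 − 161.1 = 99.47·2.9735 − 161.1 = 134.673.
At 12708 K (t = 127.08):
  G = 288.1·(127.08 − 60)^(-0.07551) = 288.1·67.08^(-0.07551) = 288.1·0.72790 = 209.709.
Gain = 209.709 / 134.673 = 1.5572 → 1.557.

1.557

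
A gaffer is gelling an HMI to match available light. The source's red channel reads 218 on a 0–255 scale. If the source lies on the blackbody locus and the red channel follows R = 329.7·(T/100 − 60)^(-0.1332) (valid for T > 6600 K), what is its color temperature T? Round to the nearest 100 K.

8200 K

(t − 60)^(-0.1332) = 218/329.7 = 0.66121.
t − 60 = 0.66121^(1/-0.1332) = 0.66121^(-7.508) = 22.326, so t = 82.326.
T = 100·t = 8233 K → 8200 K to the nearest 100 K.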